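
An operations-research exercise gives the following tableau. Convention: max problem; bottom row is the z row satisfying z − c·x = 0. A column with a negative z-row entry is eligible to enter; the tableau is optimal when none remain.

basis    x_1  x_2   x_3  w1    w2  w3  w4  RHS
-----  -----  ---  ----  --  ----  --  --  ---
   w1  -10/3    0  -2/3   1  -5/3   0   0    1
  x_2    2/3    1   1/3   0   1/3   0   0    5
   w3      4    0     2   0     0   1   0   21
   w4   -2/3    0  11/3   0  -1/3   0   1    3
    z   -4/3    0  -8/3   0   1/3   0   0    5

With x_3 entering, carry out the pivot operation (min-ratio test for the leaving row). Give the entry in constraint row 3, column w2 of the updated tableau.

Ratio test on column x_3 — row 1: entry -2/3 ≤ 0; row 2: 5/(1/3) = 15; row 3: 21/2 = 21/2; row 4: 3/(11/3) = 9/11. Minimum is 9/11 at row 4 (w4 leaves); pivot element 11/3.
Divide row 4 by 11/3; eliminate column x_3 from the other rows.
Row 3 update in column w2: 0 − 2·(-1/11) = 2/11.

2/11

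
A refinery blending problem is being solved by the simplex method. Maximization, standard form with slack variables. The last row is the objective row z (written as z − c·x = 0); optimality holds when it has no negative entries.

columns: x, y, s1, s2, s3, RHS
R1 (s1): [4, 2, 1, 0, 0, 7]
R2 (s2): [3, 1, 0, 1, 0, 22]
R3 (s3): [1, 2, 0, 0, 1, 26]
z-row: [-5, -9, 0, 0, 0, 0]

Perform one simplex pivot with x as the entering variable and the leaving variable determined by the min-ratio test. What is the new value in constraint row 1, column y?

1/2

Ratio test on column x — row 1: 7/4 = 7/4; row 2: 22/3 = 22/3; row 3: 26/1 = 26. Minimum is 7/4 at row 1 (s1 leaves); pivot element 4.
Divide row 1 by 4; eliminate column x from the other rows.
In the new row 1, the y entry is the old entry divided by the pivot: 2/4 = 1/2.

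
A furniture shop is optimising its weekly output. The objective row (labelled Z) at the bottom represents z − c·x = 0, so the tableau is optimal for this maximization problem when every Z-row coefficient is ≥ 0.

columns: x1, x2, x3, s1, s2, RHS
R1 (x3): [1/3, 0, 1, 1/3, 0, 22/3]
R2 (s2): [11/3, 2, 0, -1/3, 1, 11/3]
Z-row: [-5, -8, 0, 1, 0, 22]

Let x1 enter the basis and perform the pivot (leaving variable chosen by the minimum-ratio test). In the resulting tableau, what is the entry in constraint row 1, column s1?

Ratio test on column x1 — row 1: (22/3)/(1/3) = 22; row 2: (11/3)/(11/3) = 1. Minimum is 1 at row 2 (s2 leaves); pivot element 11/3.
Divide row 2 by 11/3; eliminate column x1 from the other rows.
Row 1 update in column s1: 1/3 − (1/3)·(-1/11) = 4/11.

4/11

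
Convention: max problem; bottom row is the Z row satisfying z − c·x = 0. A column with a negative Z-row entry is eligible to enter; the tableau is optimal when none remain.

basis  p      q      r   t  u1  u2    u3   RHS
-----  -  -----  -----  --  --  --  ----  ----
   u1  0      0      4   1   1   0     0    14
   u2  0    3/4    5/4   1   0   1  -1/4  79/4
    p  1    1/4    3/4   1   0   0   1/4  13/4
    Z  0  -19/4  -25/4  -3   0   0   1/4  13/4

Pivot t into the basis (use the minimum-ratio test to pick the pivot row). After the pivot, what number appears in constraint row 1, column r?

13/4

Ratio test on column t — row 1: 14/1 = 14; row 2: (79/4)/1 = 79/4; row 3: (13/4)/1 = 13/4. Minimum is 13/4 at row 3 (p leaves); pivot element 1.
Divide row 3 by 1; eliminate column t from the other rows.
Row 1 update in column r: 4 − 1·(3/4) = 13/4.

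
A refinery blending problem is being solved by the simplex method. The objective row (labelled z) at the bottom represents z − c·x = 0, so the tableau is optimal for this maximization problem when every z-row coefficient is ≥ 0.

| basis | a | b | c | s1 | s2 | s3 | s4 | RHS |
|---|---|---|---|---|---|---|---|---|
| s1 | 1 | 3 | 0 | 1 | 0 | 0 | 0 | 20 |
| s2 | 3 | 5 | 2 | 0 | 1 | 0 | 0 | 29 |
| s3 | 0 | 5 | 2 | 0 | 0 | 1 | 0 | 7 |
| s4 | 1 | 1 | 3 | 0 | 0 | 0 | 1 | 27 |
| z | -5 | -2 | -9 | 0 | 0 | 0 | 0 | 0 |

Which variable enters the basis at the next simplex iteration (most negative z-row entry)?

c

Negative z-row entries: a: -5, b: -2, c: -9.
The most negative is -9 in column c, so c enters.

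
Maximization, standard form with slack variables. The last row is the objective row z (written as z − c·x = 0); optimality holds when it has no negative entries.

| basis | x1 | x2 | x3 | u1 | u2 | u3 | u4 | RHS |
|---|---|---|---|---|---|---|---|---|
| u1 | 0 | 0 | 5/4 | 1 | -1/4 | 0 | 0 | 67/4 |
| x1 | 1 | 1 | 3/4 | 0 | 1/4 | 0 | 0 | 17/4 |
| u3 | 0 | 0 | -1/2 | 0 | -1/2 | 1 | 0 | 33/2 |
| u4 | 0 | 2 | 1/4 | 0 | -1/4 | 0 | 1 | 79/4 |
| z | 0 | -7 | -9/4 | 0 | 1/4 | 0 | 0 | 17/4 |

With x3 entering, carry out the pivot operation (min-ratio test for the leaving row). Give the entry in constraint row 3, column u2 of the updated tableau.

-1/3

Ratio test on column x3 — row 1: (67/4)/(5/4) = 67/5; row 2: (17/4)/(3/4) = 17/3; row 3: entry -1/2 ≤ 0; row 4: (79/4)/(1/4) = 79. Minimum is 17/3 at row 2 (x1 leaves); pivot element 3/4.
Divide row 2 by 3/4; eliminate column x3 from the other rows.
Row 3 update in column u2: -1/2 − (-1/2)·(1/3) = -1/3.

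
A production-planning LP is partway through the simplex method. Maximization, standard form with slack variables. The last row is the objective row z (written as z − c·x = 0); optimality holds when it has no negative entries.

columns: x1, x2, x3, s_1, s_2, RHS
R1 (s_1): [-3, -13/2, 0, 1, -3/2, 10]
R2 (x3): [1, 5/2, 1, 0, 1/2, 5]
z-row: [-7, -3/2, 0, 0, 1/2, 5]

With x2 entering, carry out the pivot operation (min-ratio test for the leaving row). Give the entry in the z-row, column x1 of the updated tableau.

-32/5

Ratio test on column x2 — row 1: entry -13/2 ≤ 0; row 2: 5/(5/2) = 2. Minimum is 2 at row 2 (x3 leaves); pivot element 5/2.
Divide row 2 by 5/2; eliminate column x2 from the other rows.
z-row update in column x1: -7 − (-3/2)·(2/5) = -32/5.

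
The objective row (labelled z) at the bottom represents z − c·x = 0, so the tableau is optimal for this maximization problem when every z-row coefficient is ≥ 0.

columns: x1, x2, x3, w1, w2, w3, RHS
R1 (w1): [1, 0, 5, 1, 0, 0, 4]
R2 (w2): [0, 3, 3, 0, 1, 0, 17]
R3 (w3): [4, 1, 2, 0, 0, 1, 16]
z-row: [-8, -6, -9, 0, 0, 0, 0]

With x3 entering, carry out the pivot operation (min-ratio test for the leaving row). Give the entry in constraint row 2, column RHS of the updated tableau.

73/5

Ratio test on column x3 — row 1: 4/5 = 4/5; row 2: 17/3 = 17/3; row 3: 16/2 = 8. Minimum is 4/5 at row 1 (w1 leaves); pivot element 5.
Divide row 1 by 5; eliminate column x3 from the other rows.
Row 2 update in column RHS: 17 − 3·(4/5) = 73/5.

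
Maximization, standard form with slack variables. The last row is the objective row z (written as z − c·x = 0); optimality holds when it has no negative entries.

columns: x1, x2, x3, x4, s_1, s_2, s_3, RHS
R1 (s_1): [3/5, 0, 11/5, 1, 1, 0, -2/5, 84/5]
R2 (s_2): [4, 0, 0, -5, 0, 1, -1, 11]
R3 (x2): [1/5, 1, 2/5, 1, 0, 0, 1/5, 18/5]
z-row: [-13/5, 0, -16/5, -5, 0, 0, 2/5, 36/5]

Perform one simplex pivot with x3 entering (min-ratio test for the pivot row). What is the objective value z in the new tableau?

Ratio test on column x3 — row 1: (84/5)/(11/5) = 84/11; row 2: entry 0 ≤ 0; row 3: (18/5)/(2/5) = 9. Minimum is 84/11 at row 1 (s_1 leaves); pivot element 11/5.
Pivot on row 1; the z-row RHS becomes 36/5 − (-16/5)·(84/11) = 348/11.

348/11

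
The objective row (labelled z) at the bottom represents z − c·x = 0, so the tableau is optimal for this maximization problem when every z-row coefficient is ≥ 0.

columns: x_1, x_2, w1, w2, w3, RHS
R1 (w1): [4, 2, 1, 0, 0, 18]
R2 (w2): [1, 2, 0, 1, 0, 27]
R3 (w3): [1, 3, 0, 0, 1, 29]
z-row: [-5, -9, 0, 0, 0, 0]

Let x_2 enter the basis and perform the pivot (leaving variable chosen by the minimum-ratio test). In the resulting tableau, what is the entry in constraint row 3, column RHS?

2

Ratio test on column x_2 — row 1: 18/2 = 9; row 2: 27/2 = 27/2; row 3: 29/3 = 29/3. Minimum is 9 at row 1 (w1 leaves); pivot element 2.
Divide row 1 by 2; eliminate column x_2 from the other rows.
Row 3 update in column RHS: 29 − 3·9 = 2.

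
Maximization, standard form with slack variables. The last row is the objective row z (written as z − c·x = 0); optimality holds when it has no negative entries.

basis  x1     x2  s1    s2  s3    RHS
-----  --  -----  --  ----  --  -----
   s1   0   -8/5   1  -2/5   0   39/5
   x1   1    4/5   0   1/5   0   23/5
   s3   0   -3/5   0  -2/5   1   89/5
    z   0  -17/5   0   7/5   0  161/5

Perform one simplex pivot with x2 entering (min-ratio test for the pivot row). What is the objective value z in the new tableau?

Ratio test on column x2 — row 1: entry -8/5 ≤ 0; row 2: (23/5)/(4/5) = 23/4; row 3: entry -3/5 ≤ 0. Minimum is 23/4 at row 2 (x1 leaves); pivot element 4/5.
Pivot on row 2; the z-row RHS becomes 161/5 − (-17/5)·(23/4) = 207/4.

207/4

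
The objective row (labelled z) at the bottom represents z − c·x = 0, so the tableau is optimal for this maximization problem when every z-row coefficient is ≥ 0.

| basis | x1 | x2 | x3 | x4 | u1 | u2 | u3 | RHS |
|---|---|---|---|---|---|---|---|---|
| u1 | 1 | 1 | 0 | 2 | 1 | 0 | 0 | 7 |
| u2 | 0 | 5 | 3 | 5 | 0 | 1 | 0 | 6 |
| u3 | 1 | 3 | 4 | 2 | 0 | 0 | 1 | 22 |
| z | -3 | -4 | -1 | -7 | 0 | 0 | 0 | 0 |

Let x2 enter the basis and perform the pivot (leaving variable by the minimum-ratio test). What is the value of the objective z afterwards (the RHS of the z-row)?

Ratio test on column x2 — row 1: 7/1 = 7; row 2: 6/5 = 6/5; row 3: 22/3 = 22/3. Minimum is 6/5 at row 2 (u2 leaves); pivot element 5.
Pivot on row 2; the z-row RHS becomes 0 − (-4)·(6/5) = 24/5.

24/5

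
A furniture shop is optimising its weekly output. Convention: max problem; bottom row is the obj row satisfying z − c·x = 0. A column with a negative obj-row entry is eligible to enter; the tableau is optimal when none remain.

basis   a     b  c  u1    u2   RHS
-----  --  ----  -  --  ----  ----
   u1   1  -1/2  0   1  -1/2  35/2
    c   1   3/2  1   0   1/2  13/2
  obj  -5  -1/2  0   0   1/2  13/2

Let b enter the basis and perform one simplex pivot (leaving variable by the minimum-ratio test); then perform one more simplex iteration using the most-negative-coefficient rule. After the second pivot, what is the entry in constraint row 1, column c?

-1

Ratio test on column b — row 1: entry -1/2 ≤ 0; row 2: (13/2)/(3/2) = 13/3. Minimum is 13/3 at row 2 (c leaves); pivot element 3/2.
Divide row 2 by 3/2; eliminate column b from the other rows.
Second iteration: most negative obj-row entry is -14/3 in column a, so a enters.
Ratio test on column a — row 1: (59/3)/(4/3) = 59/4; row 2: (13/3)/(2/3) = 13/2. Minimum is 13/2 at row 2 (b leaves); pivot element 2/3.
Divide row 2 by 2/3; eliminate column a from the other rows.
After both pivots, the entry at constraint row 1, column c is -1.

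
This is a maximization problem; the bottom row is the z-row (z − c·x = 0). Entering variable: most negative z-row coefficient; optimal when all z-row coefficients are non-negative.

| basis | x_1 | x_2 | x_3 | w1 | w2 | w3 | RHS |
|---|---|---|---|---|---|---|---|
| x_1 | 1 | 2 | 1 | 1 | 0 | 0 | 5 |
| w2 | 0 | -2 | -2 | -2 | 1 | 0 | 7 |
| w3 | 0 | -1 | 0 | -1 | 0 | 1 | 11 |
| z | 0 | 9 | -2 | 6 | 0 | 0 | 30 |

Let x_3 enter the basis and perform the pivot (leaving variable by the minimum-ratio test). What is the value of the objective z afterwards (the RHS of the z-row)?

40

Ratio test on column x_3 — row 1: 5/1 = 5; row 2: entry -2 ≤ 0; row 3: entry 0 ≤ 0. Minimum is 5 at row 1 (x_1 leaves); pivot element 1.
Pivot on row 1; the z-row RHS becomes 30 − (-2)·5 = 40.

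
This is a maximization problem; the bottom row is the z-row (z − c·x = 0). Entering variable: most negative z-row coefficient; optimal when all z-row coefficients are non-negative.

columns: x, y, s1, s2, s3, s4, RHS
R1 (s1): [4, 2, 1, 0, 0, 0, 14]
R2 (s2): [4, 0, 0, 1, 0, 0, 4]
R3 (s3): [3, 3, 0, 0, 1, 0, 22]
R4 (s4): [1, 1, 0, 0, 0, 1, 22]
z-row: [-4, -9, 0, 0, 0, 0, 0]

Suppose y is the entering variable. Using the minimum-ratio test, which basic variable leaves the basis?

s1

Column y entries and ratios — s1: 14/2 = 7; s2: 0 ≤ 0, skip; s3: 22/3 = 22/3; s4: 22/1 = 22.
Smallest ratio is 7 in the row of s1, so s1 leaves.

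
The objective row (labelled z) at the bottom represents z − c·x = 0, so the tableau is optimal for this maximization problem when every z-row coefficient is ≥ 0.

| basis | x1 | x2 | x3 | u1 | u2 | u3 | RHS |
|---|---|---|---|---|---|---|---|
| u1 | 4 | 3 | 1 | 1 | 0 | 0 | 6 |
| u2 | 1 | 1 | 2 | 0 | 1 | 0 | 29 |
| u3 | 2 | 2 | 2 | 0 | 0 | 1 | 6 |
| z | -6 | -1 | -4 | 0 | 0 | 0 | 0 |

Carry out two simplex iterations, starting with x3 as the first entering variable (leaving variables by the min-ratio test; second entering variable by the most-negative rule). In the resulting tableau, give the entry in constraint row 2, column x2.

Ratio test on column x3 — row 1: 6/1 = 6; row 2: 29/2 = 29/2; row 3: 6/2 = 3. Minimum is 3 at row 3 (u3 leaves); pivot element 2.
Divide row 3 by 2; eliminate column x3 from the other rows.
Second iteration: most negative z-row entry is -2 in column x1, so x1 enters.
Ratio test on column x1 — row 1: 3/3 = 1; row 2: entry -1 ≤ 0; row 3: 3/1 = 3. Minimum is 1 at row 1 (u1 leaves); pivot element 3.
Divide row 1 by 3; eliminate column x1 from the other rows.
After both pivots, the entry at constraint row 2, column x2 is -1/3.

-1/3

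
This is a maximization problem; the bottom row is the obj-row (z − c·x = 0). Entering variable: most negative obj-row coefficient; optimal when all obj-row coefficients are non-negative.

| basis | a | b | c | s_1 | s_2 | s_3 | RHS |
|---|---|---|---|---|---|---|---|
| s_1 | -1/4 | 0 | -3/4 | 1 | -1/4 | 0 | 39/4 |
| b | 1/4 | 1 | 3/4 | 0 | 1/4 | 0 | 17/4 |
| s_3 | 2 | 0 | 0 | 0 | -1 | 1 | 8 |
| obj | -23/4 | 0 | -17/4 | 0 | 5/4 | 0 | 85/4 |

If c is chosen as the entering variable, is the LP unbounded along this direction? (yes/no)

Column c has positive entries in row(s) 2, so the ratio test bounds it — not unbounded.

no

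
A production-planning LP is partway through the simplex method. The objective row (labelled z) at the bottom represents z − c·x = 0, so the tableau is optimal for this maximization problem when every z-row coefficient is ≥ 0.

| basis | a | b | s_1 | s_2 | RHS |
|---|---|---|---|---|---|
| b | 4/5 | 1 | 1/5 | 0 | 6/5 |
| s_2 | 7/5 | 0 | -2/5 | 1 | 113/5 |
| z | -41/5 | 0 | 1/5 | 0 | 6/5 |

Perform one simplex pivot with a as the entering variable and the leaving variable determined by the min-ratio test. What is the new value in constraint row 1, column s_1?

Ratio test on column a — row 1: (6/5)/(4/5) = 3/2; row 2: (113/5)/(7/5) = 113/7. Minimum is 3/2 at row 1 (b leaves); pivot element 4/5.
Divide row 1 by 4/5; eliminate column a from the other rows.
In the new row 1, the s_1 entry is the old entry divided by the pivot: (1/5)/(4/5) = 1/4.

1/4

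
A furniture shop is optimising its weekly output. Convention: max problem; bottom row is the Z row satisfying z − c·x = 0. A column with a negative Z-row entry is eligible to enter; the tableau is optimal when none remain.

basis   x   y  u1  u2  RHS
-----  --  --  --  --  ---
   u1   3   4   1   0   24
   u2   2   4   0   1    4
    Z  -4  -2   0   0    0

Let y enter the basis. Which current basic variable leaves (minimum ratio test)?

u2

Column y entries and ratios — u1: 24/4 = 6; u2: 4/4 = 1.
Smallest ratio is 1 in the row of u2, so u2 leaves.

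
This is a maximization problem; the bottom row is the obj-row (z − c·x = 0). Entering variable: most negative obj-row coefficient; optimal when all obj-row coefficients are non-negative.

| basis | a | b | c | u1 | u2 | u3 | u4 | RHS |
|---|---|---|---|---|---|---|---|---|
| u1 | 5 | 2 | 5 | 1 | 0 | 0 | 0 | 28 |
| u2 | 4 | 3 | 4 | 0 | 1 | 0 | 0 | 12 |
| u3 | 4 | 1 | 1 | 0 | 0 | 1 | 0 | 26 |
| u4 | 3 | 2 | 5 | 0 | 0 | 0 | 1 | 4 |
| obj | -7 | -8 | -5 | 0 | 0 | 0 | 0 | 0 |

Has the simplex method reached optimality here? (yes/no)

The obj-row has a negative entry -8 in column b, so it is not optimal.

no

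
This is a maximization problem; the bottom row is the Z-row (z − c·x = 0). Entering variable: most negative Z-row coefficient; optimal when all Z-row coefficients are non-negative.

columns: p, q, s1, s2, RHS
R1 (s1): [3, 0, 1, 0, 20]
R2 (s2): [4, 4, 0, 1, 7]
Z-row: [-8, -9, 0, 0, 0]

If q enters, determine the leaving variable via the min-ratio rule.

Column q entries and ratios — s1: 0 ≤ 0, skip; s2: 7/4 = 7/4.
Smallest ratio is 7/4 in the row of s2, so s2 leaves.

s2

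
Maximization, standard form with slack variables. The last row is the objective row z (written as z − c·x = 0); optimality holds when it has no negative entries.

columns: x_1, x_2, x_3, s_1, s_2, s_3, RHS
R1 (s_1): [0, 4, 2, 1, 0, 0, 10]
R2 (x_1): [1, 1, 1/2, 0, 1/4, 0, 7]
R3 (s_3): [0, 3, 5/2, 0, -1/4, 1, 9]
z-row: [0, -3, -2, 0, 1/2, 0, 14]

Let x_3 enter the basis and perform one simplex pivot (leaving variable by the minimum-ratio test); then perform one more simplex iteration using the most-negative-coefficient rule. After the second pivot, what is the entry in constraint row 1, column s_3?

-1/2

Ratio test on column x_3 — row 1: 10/2 = 5; row 2: 7/(1/2) = 14; row 3: 9/(5/2) = 18/5. Minimum is 18/5 at row 3 (s_3 leaves); pivot element 5/2.
Divide row 3 by 5/2; eliminate column x_3 from the other rows.
Second iteration: most negative z-row entry is -3/5 in column x_2, so x_2 enters.
Ratio test on column x_2 — row 1: (14/5)/(8/5) = 7/4; row 2: (26/5)/(2/5) = 13; row 3: (18/5)/(6/5) = 3. Minimum is 7/4 at row 1 (s_1 leaves); pivot element 8/5.
Divide row 1 by 8/5; eliminate column x_2 from the other rows.
After both pivots, the entry at constraint row 1, column s_3 is -1/2.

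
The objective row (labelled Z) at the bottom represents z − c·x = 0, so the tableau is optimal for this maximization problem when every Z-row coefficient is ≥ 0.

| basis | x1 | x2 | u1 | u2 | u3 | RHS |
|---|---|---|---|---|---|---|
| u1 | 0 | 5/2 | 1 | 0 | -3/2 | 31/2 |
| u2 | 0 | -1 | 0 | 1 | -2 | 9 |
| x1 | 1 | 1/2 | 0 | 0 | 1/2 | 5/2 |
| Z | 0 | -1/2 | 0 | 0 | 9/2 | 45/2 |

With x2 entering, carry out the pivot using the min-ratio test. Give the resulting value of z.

Ratio test on column x2 — row 1: (31/2)/(5/2) = 31/5; row 2: entry -1 ≤ 0; row 3: (5/2)/(1/2) = 5. Minimum is 5 at row 3 (x1 leaves); pivot element 1/2.
Pivot on row 3; the Z-row RHS becomes 45/2 − (-1/2)·5 = 25.

25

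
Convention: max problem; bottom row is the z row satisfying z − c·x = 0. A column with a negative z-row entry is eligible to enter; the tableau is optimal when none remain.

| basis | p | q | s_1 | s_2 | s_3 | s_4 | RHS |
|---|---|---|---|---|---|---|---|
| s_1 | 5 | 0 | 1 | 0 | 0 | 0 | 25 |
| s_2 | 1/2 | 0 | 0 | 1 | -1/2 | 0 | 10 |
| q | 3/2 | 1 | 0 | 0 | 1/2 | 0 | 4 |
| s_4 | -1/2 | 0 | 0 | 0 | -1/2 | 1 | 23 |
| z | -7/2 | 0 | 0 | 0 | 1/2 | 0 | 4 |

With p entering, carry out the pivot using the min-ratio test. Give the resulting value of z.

40/3

Ratio test on column p — row 1: 25/5 = 5; row 2: 10/(1/2) = 20; row 3: 4/(3/2) = 8/3; row 4: entry -1/2 ≤ 0. Minimum is 8/3 at row 3 (q leaves); pivot element 3/2.
Pivot on row 3; the z-row RHS becomes 4 − (-7/2)·(8/3) = 40/3.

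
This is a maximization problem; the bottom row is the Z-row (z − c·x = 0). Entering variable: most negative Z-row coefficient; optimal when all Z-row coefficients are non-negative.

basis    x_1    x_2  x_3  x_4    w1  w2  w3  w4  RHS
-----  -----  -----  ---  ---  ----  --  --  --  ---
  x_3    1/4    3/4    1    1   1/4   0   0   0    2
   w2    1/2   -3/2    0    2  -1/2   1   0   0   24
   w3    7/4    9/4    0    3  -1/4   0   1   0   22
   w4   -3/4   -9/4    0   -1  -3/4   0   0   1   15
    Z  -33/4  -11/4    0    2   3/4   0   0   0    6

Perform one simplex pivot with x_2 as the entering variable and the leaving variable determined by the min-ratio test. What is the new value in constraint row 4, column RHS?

Ratio test on column x_2 — row 1: 2/(3/4) = 8/3; row 2: entry -3/2 ≤ 0; row 3: 22/(9/4) = 88/9; row 4: entry -9/4 ≤ 0. Minimum is 8/3 at row 1 (x_3 leaves); pivot element 3/4.
Divide row 1 by 3/4; eliminate column x_2 from the other rows.
Row 4 update in column RHS: 15 − (-9/4)·(8/3) = 21.

21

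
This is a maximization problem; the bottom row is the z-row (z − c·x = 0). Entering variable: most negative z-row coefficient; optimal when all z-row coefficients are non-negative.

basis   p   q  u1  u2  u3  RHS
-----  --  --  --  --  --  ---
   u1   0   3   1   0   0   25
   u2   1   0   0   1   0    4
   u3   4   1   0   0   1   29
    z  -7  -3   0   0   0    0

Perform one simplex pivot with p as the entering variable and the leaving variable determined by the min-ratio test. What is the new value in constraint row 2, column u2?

Ratio test on column p — row 1: entry 0 ≤ 0; row 2: 4/1 = 4; row 3: 29/4 = 29/4. Minimum is 4 at row 2 (u2 leaves); pivot element 1.
Divide row 2 by 1; eliminate column p from the other rows.
In the new row 2, the u2 entry is the old entry divided by the pivot: 1/1 = 1.

1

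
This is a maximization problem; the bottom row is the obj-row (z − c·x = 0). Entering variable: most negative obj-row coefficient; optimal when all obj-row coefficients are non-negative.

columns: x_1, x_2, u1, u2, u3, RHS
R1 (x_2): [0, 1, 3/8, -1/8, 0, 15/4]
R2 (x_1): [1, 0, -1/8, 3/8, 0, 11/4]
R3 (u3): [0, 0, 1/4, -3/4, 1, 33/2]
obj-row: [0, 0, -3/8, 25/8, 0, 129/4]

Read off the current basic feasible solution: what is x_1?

x_1 is basic (row 2); its value is the RHS of that row, 11/4.

11/4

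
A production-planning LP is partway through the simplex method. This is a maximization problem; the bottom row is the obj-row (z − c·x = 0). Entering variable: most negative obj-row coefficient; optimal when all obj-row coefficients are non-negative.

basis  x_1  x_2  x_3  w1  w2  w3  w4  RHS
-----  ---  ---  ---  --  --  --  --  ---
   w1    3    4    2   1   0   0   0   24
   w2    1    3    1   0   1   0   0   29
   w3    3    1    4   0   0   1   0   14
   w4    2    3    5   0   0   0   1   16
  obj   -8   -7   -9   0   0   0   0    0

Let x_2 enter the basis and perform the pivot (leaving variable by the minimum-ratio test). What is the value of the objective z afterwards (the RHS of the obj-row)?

Ratio test on column x_2 — row 1: 24/4 = 6; row 2: 29/3 = 29/3; row 3: 14/1 = 14; row 4: 16/3 = 16/3. Minimum is 16/3 at row 4 (w4 leaves); pivot element 3.
Pivot on row 4; the obj-row RHS becomes 0 − (-7)·(16/3) = 112/3.

112/3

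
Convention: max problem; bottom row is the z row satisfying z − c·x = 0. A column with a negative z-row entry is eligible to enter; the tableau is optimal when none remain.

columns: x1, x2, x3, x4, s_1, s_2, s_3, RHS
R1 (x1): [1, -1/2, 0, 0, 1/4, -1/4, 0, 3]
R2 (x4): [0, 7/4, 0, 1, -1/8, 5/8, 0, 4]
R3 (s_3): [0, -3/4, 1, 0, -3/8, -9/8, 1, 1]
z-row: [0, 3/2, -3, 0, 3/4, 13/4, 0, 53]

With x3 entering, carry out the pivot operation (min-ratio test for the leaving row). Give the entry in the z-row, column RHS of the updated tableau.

56

Ratio test on column x3 — row 1: entry 0 ≤ 0; row 2: entry 0 ≤ 0; row 3: 1/1 = 1. Minimum is 1 at row 3 (s_3 leaves); pivot element 1.
Divide row 3 by 1; eliminate column x3 from the other rows.
z-row update in column RHS: 53 − (-3)·1 = 56.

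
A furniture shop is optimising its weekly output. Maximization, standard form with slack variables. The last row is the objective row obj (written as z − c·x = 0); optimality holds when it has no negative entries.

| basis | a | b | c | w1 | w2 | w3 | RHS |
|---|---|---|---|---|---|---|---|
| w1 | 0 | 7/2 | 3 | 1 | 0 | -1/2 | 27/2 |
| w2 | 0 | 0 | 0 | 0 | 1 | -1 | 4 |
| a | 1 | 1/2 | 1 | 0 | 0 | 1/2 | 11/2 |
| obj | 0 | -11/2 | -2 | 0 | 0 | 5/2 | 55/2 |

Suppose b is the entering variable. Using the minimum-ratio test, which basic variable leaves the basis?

Column b entries and ratios — w1: (27/2)/(7/2) = 27/7; w2: 0 ≤ 0, skip; a: (11/2)/(1/2) = 11.
Smallest ratio is 27/7 in the row of w1, so w1 leaves.

w1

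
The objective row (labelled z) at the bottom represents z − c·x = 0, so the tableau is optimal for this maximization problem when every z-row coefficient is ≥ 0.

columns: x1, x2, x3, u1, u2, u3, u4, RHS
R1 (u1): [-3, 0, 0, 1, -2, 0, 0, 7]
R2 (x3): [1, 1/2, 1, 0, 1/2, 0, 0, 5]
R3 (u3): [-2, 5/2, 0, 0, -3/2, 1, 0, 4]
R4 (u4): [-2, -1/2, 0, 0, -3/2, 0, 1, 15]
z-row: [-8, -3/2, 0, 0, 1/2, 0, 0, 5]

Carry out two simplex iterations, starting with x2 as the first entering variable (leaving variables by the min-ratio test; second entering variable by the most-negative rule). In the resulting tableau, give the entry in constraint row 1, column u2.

Ratio test on column x2 — row 1: entry 0 ≤ 0; row 2: 5/(1/2) = 10; row 3: 4/(5/2) = 8/5; row 4: entry -1/2 ≤ 0. Minimum is 8/5 at row 3 (u3 leaves); pivot element 5/2.
Divide row 3 by 5/2; eliminate column x2 from the other rows.
Second iteration: most negative z-row entry is -46/5 in column x1, so x1 enters.
Ratio test on column x1 — row 1: entry -3 ≤ 0; row 2: (21/5)/(7/5) = 3; row 3: entry -4/5 ≤ 0; row 4: entry -12/5 ≤ 0. Minimum is 3 at row 2 (x3 leaves); pivot element 7/5.
Divide row 2 by 7/5; eliminate column x1 from the other rows.
After both pivots, the entry at constraint row 1, column u2 is -2/7.

-2/7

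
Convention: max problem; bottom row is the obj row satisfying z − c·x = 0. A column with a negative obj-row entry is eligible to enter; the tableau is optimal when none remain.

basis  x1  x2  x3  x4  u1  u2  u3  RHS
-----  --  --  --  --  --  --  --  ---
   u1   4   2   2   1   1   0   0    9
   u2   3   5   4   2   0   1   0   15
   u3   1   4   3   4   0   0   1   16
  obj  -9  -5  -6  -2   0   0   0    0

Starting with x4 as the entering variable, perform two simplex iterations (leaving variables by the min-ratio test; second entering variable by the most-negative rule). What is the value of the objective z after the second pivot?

58/3

Ratio test on column x4 — row 1: 9/1 = 9; row 2: 15/2 = 15/2; row 3: 16/4 = 4. Minimum is 4 at row 3 (u3 leaves); pivot element 4.
Pivot on row 3; the obj-row RHS becomes 0 − (-2)·4 = 8.
Next entering variable (most negative obj-row entry -17/2): x1.
Ratio test on column x1 — row 1: 5/(15/4) = 4/3; row 2: 7/(5/2) = 14/5; row 3: 4/(1/4) = 16. Minimum is 4/3 at row 1 (u1 leaves); pivot element 15/4.
After the second pivot the obj-row RHS is 8 − (-17/2)·(4/3) = 58/3.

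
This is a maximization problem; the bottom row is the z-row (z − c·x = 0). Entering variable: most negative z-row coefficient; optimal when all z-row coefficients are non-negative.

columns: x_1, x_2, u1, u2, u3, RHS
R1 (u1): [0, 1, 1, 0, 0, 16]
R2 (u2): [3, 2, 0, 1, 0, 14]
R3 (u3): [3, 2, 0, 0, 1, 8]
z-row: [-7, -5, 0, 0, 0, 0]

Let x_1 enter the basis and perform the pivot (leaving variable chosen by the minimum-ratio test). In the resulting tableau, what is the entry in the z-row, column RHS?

56/3

Ratio test on column x_1 — row 1: entry 0 ≤ 0; row 2: 14/3 = 14/3; row 3: 8/3 = 8/3. Minimum is 8/3 at row 3 (u3 leaves); pivot element 3.
Divide row 3 by 3; eliminate column x_1 from the other rows.
z-row update in column RHS: 0 − (-7)·(8/3) = 56/3.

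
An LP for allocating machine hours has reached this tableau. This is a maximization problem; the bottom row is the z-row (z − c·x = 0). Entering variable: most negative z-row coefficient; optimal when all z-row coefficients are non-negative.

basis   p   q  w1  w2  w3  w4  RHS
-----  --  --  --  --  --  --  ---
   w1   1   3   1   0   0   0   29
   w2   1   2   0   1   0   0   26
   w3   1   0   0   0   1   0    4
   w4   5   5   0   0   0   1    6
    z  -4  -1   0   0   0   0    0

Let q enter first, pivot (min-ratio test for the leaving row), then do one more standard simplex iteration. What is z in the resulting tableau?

Ratio test on column q — row 1: 29/3 = 29/3; row 2: 26/2 = 13; row 3: entry 0 ≤ 0; row 4: 6/5 = 6/5. Minimum is 6/5 at row 4 (w4 leaves); pivot element 5.
Pivot on row 4; the z-row RHS becomes 0 − (-1)·(6/5) = 6/5.
Next entering variable (most negative z-row entry -3): p.
Ratio test on column p — row 1: entry -2 ≤ 0; row 2: entry -1 ≤ 0; row 3: 4/1 = 4; row 4: (6/5)/1 = 6/5. Minimum is 6/5 at row 4 (q leaves); pivot element 1.
After the second pivot the z-row RHS is 6/5 − (-3)·(6/5) = 24/5.

24/5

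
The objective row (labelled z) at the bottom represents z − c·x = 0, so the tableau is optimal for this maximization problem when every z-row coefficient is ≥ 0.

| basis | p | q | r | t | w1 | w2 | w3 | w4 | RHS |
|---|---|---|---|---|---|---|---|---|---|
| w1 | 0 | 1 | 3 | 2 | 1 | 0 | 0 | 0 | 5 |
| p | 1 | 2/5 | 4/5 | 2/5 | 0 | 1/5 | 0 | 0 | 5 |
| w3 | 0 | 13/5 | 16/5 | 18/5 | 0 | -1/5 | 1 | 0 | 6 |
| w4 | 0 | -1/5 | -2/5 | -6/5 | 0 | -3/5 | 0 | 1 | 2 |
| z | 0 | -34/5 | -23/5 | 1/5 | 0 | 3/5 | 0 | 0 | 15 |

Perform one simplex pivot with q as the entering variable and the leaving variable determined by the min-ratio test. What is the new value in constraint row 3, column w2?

-1/13

Ratio test on column q — row 1: 5/1 = 5; row 2: 5/(2/5) = 25/2; row 3: 6/(13/5) = 30/13; row 4: entry -1/5 ≤ 0. Minimum is 30/13 at row 3 (w3 leaves); pivot element 13/5.
Divide row 3 by 13/5; eliminate column q from the other rows.
In the new row 3, the w2 entry is the old entry divided by the pivot: (-1/5)/(13/5) = -1/13.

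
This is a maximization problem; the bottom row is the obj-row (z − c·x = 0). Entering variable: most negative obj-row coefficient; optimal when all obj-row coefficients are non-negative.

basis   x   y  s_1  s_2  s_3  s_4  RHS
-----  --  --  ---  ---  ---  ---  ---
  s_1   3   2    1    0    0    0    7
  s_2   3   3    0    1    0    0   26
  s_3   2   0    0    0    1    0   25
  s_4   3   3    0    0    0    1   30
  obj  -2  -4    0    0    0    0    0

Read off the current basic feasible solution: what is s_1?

s_1 is basic (row 1); its value is the RHS of that row, 7.

7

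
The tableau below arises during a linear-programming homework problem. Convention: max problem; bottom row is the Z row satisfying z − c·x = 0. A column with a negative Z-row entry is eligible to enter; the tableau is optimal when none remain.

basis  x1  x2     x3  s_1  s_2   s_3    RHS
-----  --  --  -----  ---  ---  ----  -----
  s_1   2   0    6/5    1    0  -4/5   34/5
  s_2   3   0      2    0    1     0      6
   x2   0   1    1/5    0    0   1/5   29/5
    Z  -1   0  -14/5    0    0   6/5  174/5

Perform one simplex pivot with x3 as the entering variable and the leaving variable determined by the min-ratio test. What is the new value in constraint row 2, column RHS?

Ratio test on column x3 — row 1: (34/5)/(6/5) = 17/3; row 2: 6/2 = 3; row 3: (29/5)/(1/5) = 29. Minimum is 3 at row 2 (s_2 leaves); pivot element 2.
Divide row 2 by 2; eliminate column x3 from the other rows.
In the new row 2, the RHS entry is the old entry divided by the pivot: 6/2 = 3.

3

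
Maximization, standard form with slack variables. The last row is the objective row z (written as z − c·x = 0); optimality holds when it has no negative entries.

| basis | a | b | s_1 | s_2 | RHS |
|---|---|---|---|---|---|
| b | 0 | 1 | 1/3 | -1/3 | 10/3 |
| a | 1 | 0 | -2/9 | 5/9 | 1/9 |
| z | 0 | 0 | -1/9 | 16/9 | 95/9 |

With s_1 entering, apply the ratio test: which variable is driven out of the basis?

b

Column s_1 entries and ratios — b: (10/3)/(1/3) = 10; a: -2/9 ≤ 0, skip.
Smallest ratio is 10 in the row of b, so b leaves.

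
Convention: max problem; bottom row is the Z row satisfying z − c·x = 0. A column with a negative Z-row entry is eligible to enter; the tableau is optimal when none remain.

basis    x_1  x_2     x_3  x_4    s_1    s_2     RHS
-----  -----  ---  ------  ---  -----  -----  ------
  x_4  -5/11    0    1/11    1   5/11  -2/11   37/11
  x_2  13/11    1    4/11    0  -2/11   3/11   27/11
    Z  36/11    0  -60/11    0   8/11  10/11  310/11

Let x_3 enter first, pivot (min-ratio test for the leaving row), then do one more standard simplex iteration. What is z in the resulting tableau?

Ratio test on column x_3 — row 1: (37/11)/(1/11) = 37; row 2: (27/11)/(4/11) = 27/4. Minimum is 27/4 at row 2 (x_2 leaves); pivot element 4/11.
Pivot on row 2; the Z-row RHS becomes 310/11 − (-60/11)·(27/4) = 65.
Next entering variable (most negative Z-row entry -2): s_1.
Ratio test on column s_1 — row 1: (11/4)/(1/2) = 11/2; row 2: entry -1/2 ≤ 0. Minimum is 11/2 at row 1 (x_4 leaves); pivot element 1/2.
After the second pivot the Z-row RHS is 65 − (-2)·(11/2) = 76.

76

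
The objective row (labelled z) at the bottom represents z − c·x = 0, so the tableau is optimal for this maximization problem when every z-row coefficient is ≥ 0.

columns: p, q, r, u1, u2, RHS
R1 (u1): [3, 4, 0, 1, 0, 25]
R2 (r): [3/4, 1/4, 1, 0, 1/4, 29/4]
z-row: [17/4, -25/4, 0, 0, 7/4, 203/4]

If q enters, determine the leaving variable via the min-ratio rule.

Column q entries and ratios — u1: 25/4 = 25/4; r: (29/4)/(1/4) = 29.
Smallest ratio is 25/4 in the row of u1, so u1 leaves.

u1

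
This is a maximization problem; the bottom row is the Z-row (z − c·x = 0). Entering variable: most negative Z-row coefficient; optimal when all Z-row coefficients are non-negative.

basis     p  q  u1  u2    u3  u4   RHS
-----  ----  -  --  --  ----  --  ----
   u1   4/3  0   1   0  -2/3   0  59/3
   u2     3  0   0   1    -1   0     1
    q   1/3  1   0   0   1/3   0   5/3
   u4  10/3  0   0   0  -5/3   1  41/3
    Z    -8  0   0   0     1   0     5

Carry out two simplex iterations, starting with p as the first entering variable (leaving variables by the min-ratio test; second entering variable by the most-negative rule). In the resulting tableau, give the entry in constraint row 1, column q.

1/2

Ratio test on column p — row 1: (59/3)/(4/3) = 59/4; row 2: 1/3 = 1/3; row 3: (5/3)/(1/3) = 5; row 4: (41/3)/(10/3) = 41/10. Minimum is 1/3 at row 2 (u2 leaves); pivot element 3.
Divide row 2 by 3; eliminate column p from the other rows.
Second iteration: most negative Z-row entry is -5/3 in column u3, so u3 enters.
Ratio test on column u3 — row 1: entry -2/9 ≤ 0; row 2: entry -1/3 ≤ 0; row 3: (14/9)/(4/9) = 7/2; row 4: entry -5/9 ≤ 0. Minimum is 7/2 at row 3 (q leaves); pivot element 4/9.
Divide row 3 by 4/9; eliminate column u3 from the other rows.
After both pivots, the entry at constraint row 1, column q is 1/2.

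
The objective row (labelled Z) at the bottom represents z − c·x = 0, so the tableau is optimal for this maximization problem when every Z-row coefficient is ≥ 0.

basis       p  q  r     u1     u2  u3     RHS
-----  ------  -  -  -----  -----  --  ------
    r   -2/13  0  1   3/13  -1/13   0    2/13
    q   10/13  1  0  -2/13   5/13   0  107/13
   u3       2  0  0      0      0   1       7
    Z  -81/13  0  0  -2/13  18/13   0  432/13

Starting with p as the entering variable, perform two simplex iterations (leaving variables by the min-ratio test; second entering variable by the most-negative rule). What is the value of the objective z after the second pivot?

Ratio test on column p — row 1: entry -2/13 ≤ 0; row 2: (107/13)/(10/13) = 107/10; row 3: 7/2 = 7/2. Minimum is 7/2 at row 3 (u3 leaves); pivot element 2.
Pivot on row 3; the Z-row RHS becomes 432/13 − (-81/13)·(7/2) = 1431/26.
Next entering variable (most negative Z-row entry -2/13): u1.
Ratio test on column u1 — row 1: (9/13)/(3/13) = 3; row 2: entry -2/13 ≤ 0; row 3: entry 0 ≤ 0. Minimum is 3 at row 1 (r leaves); pivot element 3/13.
After the second pivot the Z-row RHS is 1431/26 − (-2/13)·3 = 111/2.

111/2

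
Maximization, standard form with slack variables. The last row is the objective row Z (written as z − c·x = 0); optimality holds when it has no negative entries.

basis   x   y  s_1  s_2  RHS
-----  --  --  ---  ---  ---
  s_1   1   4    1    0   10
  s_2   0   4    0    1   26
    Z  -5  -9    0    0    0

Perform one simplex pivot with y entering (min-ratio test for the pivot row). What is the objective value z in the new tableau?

45/2

Ratio test on column y — row 1: 10/4 = 5/2; row 2: 26/4 = 13/2. Minimum is 5/2 at row 1 (s_1 leaves); pivot element 4.
Pivot on row 1; the Z-row RHS becomes 0 − (-9)·(5/2) = 45/2.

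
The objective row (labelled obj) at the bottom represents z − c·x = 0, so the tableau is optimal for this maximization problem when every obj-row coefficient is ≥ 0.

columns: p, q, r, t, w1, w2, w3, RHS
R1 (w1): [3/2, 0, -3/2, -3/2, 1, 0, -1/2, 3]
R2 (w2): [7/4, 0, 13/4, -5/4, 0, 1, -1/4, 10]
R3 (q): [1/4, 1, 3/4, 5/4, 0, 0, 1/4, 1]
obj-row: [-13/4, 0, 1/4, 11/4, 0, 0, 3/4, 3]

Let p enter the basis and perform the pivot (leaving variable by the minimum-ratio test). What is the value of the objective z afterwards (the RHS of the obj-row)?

19/2

Ratio test on column p — row 1: 3/(3/2) = 2; row 2: 10/(7/4) = 40/7; row 3: 1/(1/4) = 4. Minimum is 2 at row 1 (w1 leaves); pivot element 3/2.
Pivot on row 1; the obj-row RHS becomes 3 − (-13/4)·2 = 19/2.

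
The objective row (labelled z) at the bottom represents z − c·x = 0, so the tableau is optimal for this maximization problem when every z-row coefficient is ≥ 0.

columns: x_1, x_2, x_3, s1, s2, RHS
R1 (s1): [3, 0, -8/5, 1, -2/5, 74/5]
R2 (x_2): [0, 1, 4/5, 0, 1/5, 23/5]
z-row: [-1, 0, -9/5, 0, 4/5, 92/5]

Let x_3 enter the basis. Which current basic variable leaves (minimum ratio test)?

Column x_3 entries and ratios — s1: -8/5 ≤ 0, skip; x_2: (23/5)/(4/5) = 23/4.
Smallest ratio is 23/4 in the row of x_2, so x_2 leaves.

x_2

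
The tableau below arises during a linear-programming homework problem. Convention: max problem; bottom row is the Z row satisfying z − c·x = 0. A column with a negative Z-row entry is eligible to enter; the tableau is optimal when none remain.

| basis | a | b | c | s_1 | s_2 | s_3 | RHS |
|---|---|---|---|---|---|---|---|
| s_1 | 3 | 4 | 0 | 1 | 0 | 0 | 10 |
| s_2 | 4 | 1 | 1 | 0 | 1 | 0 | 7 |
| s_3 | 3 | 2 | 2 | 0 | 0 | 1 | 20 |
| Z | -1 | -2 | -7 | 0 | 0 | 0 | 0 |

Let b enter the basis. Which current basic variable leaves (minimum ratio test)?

Column b entries and ratios — s_1: 10/4 = 5/2; s_2: 7/1 = 7; s_3: 20/2 = 10.
Smallest ratio is 5/2 in the row of s_1, so s_1 leaves.

s_1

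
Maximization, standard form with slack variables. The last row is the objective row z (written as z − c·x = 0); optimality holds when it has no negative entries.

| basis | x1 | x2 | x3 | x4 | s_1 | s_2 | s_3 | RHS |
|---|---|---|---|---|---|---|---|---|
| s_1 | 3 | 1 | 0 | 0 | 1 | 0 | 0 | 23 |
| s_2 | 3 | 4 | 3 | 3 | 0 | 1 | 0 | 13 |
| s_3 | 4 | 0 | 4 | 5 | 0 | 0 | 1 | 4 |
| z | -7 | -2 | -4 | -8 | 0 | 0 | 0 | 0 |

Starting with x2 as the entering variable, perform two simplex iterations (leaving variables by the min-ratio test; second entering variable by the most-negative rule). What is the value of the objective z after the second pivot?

117/10

Ratio test on column x2 — row 1: 23/1 = 23; row 2: 13/4 = 13/4; row 3: entry 0 ≤ 0. Minimum is 13/4 at row 2 (s_2 leaves); pivot element 4.
Pivot on row 2; the z-row RHS becomes 0 − (-2)·(13/4) = 13/2.
Next entering variable (most negative z-row entry -13/2): x4.
Ratio test on column x4 — row 1: entry -3/4 ≤ 0; row 2: (13/4)/(3/4) = 13/3; row 3: 4/5 = 4/5. Minimum is 4/5 at row 3 (s_3 leaves); pivot element 5.
After the second pivot the z-row RHS is 13/2 − (-13/2)·(4/5) = 117/10.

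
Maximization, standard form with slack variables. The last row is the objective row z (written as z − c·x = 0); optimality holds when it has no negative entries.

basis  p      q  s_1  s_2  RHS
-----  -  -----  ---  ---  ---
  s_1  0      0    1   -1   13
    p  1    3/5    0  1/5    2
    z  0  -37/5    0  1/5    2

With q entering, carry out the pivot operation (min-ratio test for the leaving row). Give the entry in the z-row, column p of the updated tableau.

Ratio test on column q — row 1: entry 0 ≤ 0; row 2: 2/(3/5) = 10/3. Minimum is 10/3 at row 2 (p leaves); pivot element 3/5.
Divide row 2 by 3/5; eliminate column q from the other rows.
z-row update in column p: 0 − (-37/5)·(5/3) = 37/3.

37/3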